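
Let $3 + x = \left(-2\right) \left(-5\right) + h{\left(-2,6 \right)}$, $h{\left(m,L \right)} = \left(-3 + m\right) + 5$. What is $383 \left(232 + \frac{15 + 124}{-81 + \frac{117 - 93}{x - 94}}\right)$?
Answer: $\frac{207889719}{2357} \approx 88201.0$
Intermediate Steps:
$h{\left(m,L \right)} = 2 + m$
$x = 7$ ($x = -3 + \left(\left(-2\right) \left(-5\right) + \left(2 - 2\right)\right) = -3 + \left(10 + 0\right) = -3 + 10 = 7$)
$383 \left(232 + \frac{15 + 124}{-81 + \frac{117 - 93}{x - 94}}\right) = 383 \left(232 + \frac{15 + 124}{-81 + \frac{117 - 93}{7 - 94}}\right) = 383 \left(232 + \frac{139}{-81 + \frac{24}{-87}}\right) = 383 \left(232 + \frac{139}{-81 + 24 \left(- \frac{1}{87}\right)}\right) = 383 \left(232 + \frac{139}{-81 - \frac{8}{29}}\right) = 383 \left(232 + \frac{139}{- \frac{2357}{29}}\right) = 383 \left(232 + 139 \left(- \frac{29}{2357}\right)\right) = 383 \left(232 - \frac{4031}{2357}\right) = 383 \cdot \frac{542793}{2357} = \frac{207889719}{2357}$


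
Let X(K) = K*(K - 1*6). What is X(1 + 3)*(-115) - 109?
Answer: 811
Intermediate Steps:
X(K) = K*(-6 + K) (X(K) = K*(K - 6) = K*(-6 + K))
X(1 + 3)*(-115) - 109 = ((1 + 3)*(-6 + (1 + 3)))*(-115) - 109 = (4*(-6 + 4))*(-115) - 109 = (4*(-2))*(-115) - 109 = -8*(-115) - 109 = 920 - 109 = 811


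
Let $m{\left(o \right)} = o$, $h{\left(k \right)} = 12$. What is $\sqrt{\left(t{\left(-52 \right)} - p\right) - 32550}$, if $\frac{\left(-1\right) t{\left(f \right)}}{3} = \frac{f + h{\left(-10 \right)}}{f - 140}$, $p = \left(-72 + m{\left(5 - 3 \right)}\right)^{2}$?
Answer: $\frac{i \sqrt{599210}}{4} \approx 193.52 i$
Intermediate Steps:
$p = 4900$ ($p = \left(-72 + \left(5 - 3\right)\right)^{2} = \left(-72 + 2\right)^{2} = \left(-70\right)^{2} = 4900$)
$t{\left(f \right)} = - \frac{3 \left(12 + f\right)}{-140 + f}$ ($t{\left(f \right)} = - 3 \frac{f + 12}{f - 140} = - 3 \frac{12 + f}{-140 + f} = - \frac{3 \left(12 + f\right)}{-140 + f}$)
$\sqrt{\left(t{\left(-52 \right)} - p\right) - 32550} = \sqrt{\left(\frac{3 \left(-12 - -52\right)}{-140 - 52} - 4900\right) - 32550} = \sqrt{\left(\frac{3 \left(-12 + 52\right)}{-192} - 4900\right) - 32550} = \sqrt{\left(3 \left(- \frac{1}{192}\right) 40 - 4900\right) - 32550} = \sqrt{\left(- \frac{5}{8} - 4900\right) - 32550} = \sqrt{- \frac{39205}{8} - 32550} = \sqrt{- \frac{299605}{8}} = \frac{i \sqrt{599210}}{4}$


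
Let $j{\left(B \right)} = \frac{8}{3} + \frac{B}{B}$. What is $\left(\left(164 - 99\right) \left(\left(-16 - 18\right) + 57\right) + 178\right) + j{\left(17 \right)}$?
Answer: $\frac{5030}{3} \approx 1676.7$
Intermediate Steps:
$j{\left(B \right)} = \frac{11}{3}$ ($j{\left(B \right)} = 8 \cdot \frac{1}{3} + 1 = \frac{8}{3} + 1 = \frac{11}{3}$)
$\left(\left(164 - 99\right) \left(\left(-16 - 18\right) + 57\right) + 178\right) + j{\left(17 \right)} = \left(\left(164 - 99\right) \left(\left(-16 - 18\right) + 57\right) + 178\right) + \frac{11}{3} = \left(65 \left(-34 + 57\right) + 178\right) + \frac{11}{3} = \left(65 \cdot 23 + 178\right) + \frac{11}{3} = \left(1495 + 178\right) + \frac{11}{3} = 1673 + \frac{11}{3} = \frac{5030}{3}$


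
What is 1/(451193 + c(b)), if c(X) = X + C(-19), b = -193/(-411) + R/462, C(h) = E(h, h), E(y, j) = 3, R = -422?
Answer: 10549/4759661922 ≈ 2.2163e-6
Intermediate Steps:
C(h) = 3
b = -4682/10549 (b = -193/(-411) - 422/462 = -193*(-1/411) - 422*1/462 = 193/411 - 211/231 = -4682/10549 ≈ -0.44383)
c(X) = 3 + X (c(X) = X + 3 = 3 + X)
1/(451193 + c(b)) = 1/(451193 + (3 - 4682/10549)) = 1/(451193 + 26965/10549) = 1/(4759661922/10549) = 10549/4759661922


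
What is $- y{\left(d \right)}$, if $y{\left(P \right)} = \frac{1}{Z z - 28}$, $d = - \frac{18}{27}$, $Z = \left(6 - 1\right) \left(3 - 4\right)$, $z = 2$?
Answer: $\frac{1}{38} \approx 0.026316$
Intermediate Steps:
$Z = -5$ ($Z = 5 \left(-1\right) = -5$)
$d = - \frac{2}{3}$ ($d = \left(-18\right) \frac{1}{27} = - \frac{2}{3} \approx -0.66667$)
$y{\left(P \right)} = - \frac{1}{38}$ ($y{\left(P \right)} = \frac{1}{\left(-5\right) 2 - 28} = \frac{1}{-10 - 28} = \frac{1}{-38} = - \frac{1}{38}$)
$- y{\left(d \right)} = \left(-1\right) \left(- \frac{1}{38}\right) = \frac{1}{38}$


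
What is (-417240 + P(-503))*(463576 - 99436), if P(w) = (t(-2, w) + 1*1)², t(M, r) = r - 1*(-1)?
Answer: -60534269460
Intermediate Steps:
t(M, r) = 1 + r (t(M, r) = r + 1 = 1 + r)
P(w) = (2 + w)² (P(w) = ((1 + w) + 1*1)² = ((1 + w) + 1)² = (2 + w)²)
(-417240 + P(-503))*(463576 - 99436) = (-417240 + (2 - 503)²)*(463576 - 99436) = (-417240 + (-501)²)*364140 = (-417240 + 251001)*364140 = -166239*364140 = -60534269460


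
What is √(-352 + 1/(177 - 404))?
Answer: I*√18138435/227 ≈ 18.762*I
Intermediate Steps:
√(-352 + 1/(177 - 404)) = √(-352 + 1/(-227)) = √(-352 - 1/227) = √(-79905/227) = I*√18138435/227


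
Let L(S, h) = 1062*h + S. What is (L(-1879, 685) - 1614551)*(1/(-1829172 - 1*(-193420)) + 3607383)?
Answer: -655695113303506800/204469 ≈ -3.2068e+12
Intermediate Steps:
L(S, h) = S + 1062*h
(L(-1879, 685) - 1614551)*(1/(-1829172 - 1*(-193420)) + 3607383) = ((-1879 + 1062*685) - 1614551)*(1/(-1829172 - 1*(-193420)) + 3607383) = ((-1879 + 727470) - 1614551)*(1/(-1829172 + 193420) + 3607383) = (725591 - 1614551)*(1/(-1635752) + 3607383) = -888960*(-1/1635752 + 3607383) = -888960*5900783957015/1635752 = -655695113303506800/204469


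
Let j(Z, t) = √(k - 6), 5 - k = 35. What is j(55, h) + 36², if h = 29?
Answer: 1296 + 6*I ≈ 1296.0 + 6.0*I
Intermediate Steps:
k = -30 (k = 5 - 1*35 = 5 - 35 = -30)
j(Z, t) = 6*I (j(Z, t) = √(-30 - 6) = √(-36) = 6*I)
j(55, h) + 36² = 6*I + 36² = 6*I + 1296 = 1296 + 6*I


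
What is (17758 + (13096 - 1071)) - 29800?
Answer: -17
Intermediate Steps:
(17758 + (13096 - 1071)) - 29800 = (17758 + 12025) - 29800 = 29783 - 29800 = -17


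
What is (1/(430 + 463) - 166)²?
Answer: 21974208169/797449 ≈ 27556.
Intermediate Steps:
(1/(430 + 463) - 166)² = (1/893 - 166)² = (-148237/893)² = 21974208169/797449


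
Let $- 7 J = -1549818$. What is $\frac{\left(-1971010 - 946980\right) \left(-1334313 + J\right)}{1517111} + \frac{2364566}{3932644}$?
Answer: $\frac{44698897516996937831}{20881901150194} \approx 2.1406 \cdot 10^{6}$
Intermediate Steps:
$J = \frac{1549818}{7}$ ($J = \left(- \frac{1}{7}\right) \left(-1549818\right) = \frac{1549818}{7} \approx 2.214 \cdot 10^{5}$)
$\frac{\left(-1971010 - 946980\right) \left(-1334313 + J\right)}{1517111} + \frac{2364566}{3932644} = \frac{\left(-1971010 - 946980\right) \left(-1334313 + \frac{1549818}{7}\right)}{1517111} + \frac{2364566}{3932644} = \left(-2917990\right) \left(- \frac{7790373}{7}\right) \frac{1}{1517111} + 2364566 \cdot \frac{1}{3932644} = \frac{22732230510270}{7} \cdot \frac{1}{1517111} + \frac{1182283}{1966322} = \frac{22732230510270}{10619777} + \frac{1182283}{1966322} = \frac{44698897516996937831}{20881901150194}$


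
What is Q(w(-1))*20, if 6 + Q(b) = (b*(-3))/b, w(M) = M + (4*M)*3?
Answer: -180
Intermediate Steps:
w(M) = 13*M (w(M) = M + 12*M = 13*M)
Q(b) = -9 (Q(b) = -6 + (b*(-3))/b = -6 + (-3*b)/b = -6 - 3 = -9)
Q(w(-1))*20 = -9*20 = -180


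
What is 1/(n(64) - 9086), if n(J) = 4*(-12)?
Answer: -1/9134 ≈ -0.00010948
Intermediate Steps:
n(J) = -48
1/(n(64) - 9086) = 1/(-48 - 9086) = 1/(-9134) = -1/9134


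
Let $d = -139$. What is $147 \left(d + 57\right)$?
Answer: $-12054$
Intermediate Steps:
$147 \left(d + 57\right) = 147 \left(-139 + 57\right) = 147 \left(-82\right) = -12054$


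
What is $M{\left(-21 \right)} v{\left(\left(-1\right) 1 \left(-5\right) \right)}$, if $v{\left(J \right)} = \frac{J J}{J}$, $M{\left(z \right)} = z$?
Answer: $-105$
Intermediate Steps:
$v{\left(J \right)} = J$ ($v{\left(J \right)} = \frac{J^{2}}{J} = J$)
$M{\left(-21 \right)} v{\left(\left(-1\right) 1 \left(-5\right) \right)} = - 21 \left(-1\right) 1 \left(-5\right) = - 21 \left(\left(-1\right) \left(-5\right)\right) = \left(-21\right) 5 = -105$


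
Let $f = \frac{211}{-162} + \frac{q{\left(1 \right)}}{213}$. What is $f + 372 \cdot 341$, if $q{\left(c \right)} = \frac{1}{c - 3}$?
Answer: $\frac{729518348}{5751} \approx 1.2685 \cdot 10^{5}$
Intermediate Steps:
$q{\left(c \right)} = \frac{1}{-3 + c}$
$f = - \frac{7504}{5751}$ ($f = \frac{211}{-162} + \frac{1}{\left(-3 + 1\right) 213} = 211 \left(- \frac{1}{162}\right) + \frac{1}{-2} \cdot \frac{1}{213} = - \frac{211}{162} - \frac{1}{426} = - \frac{7504}{5751} \approx -1.3048$)
$f + 372 \cdot 341 = - \frac{7504}{5751} + 372 \cdot 341 = - \frac{7504}{5751} + 126852 = \frac{729518348}{5751}$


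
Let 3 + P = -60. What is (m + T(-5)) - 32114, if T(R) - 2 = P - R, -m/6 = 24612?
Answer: -179842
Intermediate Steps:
m = -147672 (m = -6*24612 = -147672)
P = -63 (P = -3 - 60 = -63)
T(R) = -61 - R (T(R) = 2 + (-63 - R) = -61 - R)
(m + T(-5)) - 32114 = (-147672 + (-61 - 1*(-5))) - 32114 = (-147672 + (-61 + 5)) - 32114 = (-147672 - 56) - 32114 = -147728 - 32114 = -179842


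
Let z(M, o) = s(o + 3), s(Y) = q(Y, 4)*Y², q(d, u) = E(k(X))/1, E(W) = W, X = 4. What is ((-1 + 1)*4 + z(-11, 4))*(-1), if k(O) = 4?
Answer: -196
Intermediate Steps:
q(d, u) = 4 (q(d, u) = 4/1 = 4*1 = 4)
s(Y) = 4*Y²
z(M, o) = 4*(3 + o)² (z(M, o) = 4*(o + 3)² = 4*(3 + o)²)
((-1 + 1)*4 + z(-11, 4))*(-1) = ((-1 + 1)*4 + 4*(3 + 4)²)*(-1) = (0*4 + 4*7²)*(-1) = (0 + 4*49)*(-1) = (0 + 196)*(-1) = 196*(-1) = -196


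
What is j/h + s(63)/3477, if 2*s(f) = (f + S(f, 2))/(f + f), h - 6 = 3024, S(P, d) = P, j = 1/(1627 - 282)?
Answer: 340192/2361665325 ≈ 0.00014405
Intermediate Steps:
j = 1/1345 ≈ 0.00074349
h = 3030 (h = 6 + 3024 = 3030)
s(f) = ½ (s(f) = ((f + f)/(f + f))/2 = ((2*f)/((2*f)))/2 = ((2*f)*(1/(2*f)))/2 = (½)*1 = ½)
j/h + s(63)/3477 = (1/1345)/3030 + (½)/3477 = (1/1345)*(1/3030) + (½)*(1/3477) = 1/4075350 + 1/6954 = 340192/2361665325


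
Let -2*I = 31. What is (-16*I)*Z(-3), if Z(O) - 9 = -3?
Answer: 1488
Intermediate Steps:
Z(O) = 6 (Z(O) = 9 - 3 = 6)
I = -31/2 (I = -½*31 = -31/2 ≈ -15.500)
(-16*I)*Z(-3) = -16*(-31/2)*6 = 248*6 = 1488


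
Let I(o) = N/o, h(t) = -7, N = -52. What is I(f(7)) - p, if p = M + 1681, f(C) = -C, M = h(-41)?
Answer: -11666/7 ≈ -1666.6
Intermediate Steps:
M = -7
I(o) = -52/o
p = 1674 (p = -7 + 1681 = 1674)
I(f(7)) - p = -52/((-1*7)) - 1*1674 = -52/(-7) - 1674 = -52*(-1/7) - 1674 = 52/7 - 1674 = -11666/7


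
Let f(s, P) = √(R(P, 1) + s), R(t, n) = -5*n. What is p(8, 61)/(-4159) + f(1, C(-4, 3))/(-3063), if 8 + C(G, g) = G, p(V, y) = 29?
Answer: -29/4159 - 2*I/3063 ≈ -0.0069728 - 0.00065295*I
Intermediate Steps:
C(G, g) = -8 + G
f(s, P) = √(-5 + s) (f(s, P) = √(-5*1 + s) = √(-5 + s))
p(8, 61)/(-4159) + f(1, C(-4, 3))/(-3063) = 29/(-4159) + √(-5 + 1)/(-3063) = 29*(-1/4159) + √(-4)*(-1/3063) = -29/4159 + (2*I)*(-1/3063) = -29/4159 - 2*I/3063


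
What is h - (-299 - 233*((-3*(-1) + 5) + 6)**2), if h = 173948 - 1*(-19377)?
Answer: 239292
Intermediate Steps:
h = 193325 (h = 173948 + 19377 = 193325)
h - (-299 - 233*((-3*(-1) + 5) + 6)**2) = 193325 - (-299 - 233*((-3*(-1) + 5) + 6)**2) = 193325 - (-299 - 233*((3 + 5) + 6)**2) = 193325 - (-299 - 233*(8 + 6)**2) = 193325 - (-299 - 233*14**2) = 193325 - (-299 - 233*196) = 193325 - (-299 - 45668) = 193325 - 1*(-45967) = 193325 + 45967 = 239292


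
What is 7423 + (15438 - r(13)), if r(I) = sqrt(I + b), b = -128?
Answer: 22861 - I*sqrt(115) ≈ 22861.0 - 10.724*I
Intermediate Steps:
r(I) = sqrt(-128 + I) (r(I) = sqrt(I - 128) = sqrt(-128 + I))
7423 + (15438 - r(13)) = 7423 + (15438 - sqrt(-128 + 13)) = 7423 + (15438 - sqrt(-115)) = 7423 + (15438 - I*sqrt(115)) = 22861 - I*sqrt(115)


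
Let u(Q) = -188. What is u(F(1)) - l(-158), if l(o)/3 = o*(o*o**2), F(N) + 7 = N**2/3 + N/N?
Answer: -1869604076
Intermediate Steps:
F(N) = -6 + N**2/3 (F(N) = -7 + (N**2/3 + N/N) = -7 + (N**2*(1/3) + 1) = -7 + (N**2/3 + 1) = -7 + (1 + N**2/3) = -6 + N**2/3)
l(o) = 3*o**4 (l(o) = 3*(o*(o*o**2)) = 3*(o*o**3) = 3*o**4)
u(F(1)) - l(-158) = -188 - 3*(-158)**4 = -188 - 3*623201296 = -188 - 1*1869603888 = -188 - 1869603888 = -1869604076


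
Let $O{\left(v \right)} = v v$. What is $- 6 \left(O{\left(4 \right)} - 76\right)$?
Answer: $360$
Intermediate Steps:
$O{\left(v \right)} = v^{2}$
$- 6 \left(O{\left(4 \right)} - 76\right) = - 6 \left(4^{2} - 76\right) = - 6 \left(16 - 76\right) = \left(-6\right) \left(-60\right) = 360$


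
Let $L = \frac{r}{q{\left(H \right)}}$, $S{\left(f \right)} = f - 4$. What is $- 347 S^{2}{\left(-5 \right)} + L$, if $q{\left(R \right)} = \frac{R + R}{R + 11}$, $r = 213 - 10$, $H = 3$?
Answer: $- \frac{82900}{3} \approx -27633.0$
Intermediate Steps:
$S{\left(f \right)} = -4 + f$ ($S{\left(f \right)} = f - 4 = -4 + f$)
$r = 203$
$q{\left(R \right)} = \frac{2 R}{11 + R}$
$L = \frac{1421}{3}$ ($L = \frac{203}{2 \cdot 3 \frac{1}{11 + 3}} = \frac{203}{2 \cdot 3 \cdot \frac{1}{14}} = \frac{203}{\frac{3}{7}} = 203 \cdot \frac{7}{3} = \frac{1421}{3} \approx 473.67$)
$- 347 S^{2}{\left(-5 \right)} + L = - 347 \left(-4 - 5\right)^{2} + \frac{1421}{3} = - 347 \left(-9\right)^{2} + \frac{1421}{3} = \left(-347\right) 81 + \frac{1421}{3} = -28107 + \frac{1421}{3} = - \frac{82900}{3}$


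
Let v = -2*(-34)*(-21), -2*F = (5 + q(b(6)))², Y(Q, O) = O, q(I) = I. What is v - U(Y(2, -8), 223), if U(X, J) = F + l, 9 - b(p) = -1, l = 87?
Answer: -2805/2 ≈ -1402.5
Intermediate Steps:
b(p) = 10 (b(p) = 9 - 1*(-1) = 9 + 1 = 10)
F = -225/2 (F = -(5 + 10)²/2 = -½*15² = -½*225 = -225/2 ≈ -112.50)
U(X, J) = -51/2 (U(X, J) = -225/2 + 87 = -51/2)
v = -1428 (v = 68*(-21) = -1428)
v - U(Y(2, -8), 223) = -1428 - 1*(-51/2) = -1428 + 51/2 = -2805/2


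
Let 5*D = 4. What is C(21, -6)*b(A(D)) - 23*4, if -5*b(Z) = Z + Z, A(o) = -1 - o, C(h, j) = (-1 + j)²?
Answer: -1418/25 ≈ -56.720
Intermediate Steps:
D = ⅘ (D = (⅕)*4 = ⅘ ≈ 0.80000)
b(Z) = -2*Z/5 (b(Z) = -(Z + Z)/5 = -2*Z/5)
C(21, -6)*b(A(D)) - 23*4 = (-1 - 6)²*(-2*(-1 - 1*⅘)/5) - 23*4 = (-7)²*(-2*(-1 - ⅘)/5) - 92 = 49*(-⅖*(-9/5)) - 92 = 49*(18/25) - 92 = 882/25 - 92 = -1418/25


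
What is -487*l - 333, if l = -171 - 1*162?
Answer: 161838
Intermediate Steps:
l = -333 (l = -171 - 162 = -333)
-487*l - 333 = -487*(-333) - 333 = 162171 - 333 = 161838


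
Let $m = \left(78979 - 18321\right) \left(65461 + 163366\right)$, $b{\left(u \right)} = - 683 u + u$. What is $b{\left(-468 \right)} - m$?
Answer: $-13879868990$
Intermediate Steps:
$b{\left(u \right)} = - 682 u$
$m = 13880188166$ ($m = 60658 \cdot 228827 = 13880188166$)
$b{\left(-468 \right)} - m = \left(-682\right) \left(-468\right) - 13880188166 = 319176 - 13880188166 = -13879868990$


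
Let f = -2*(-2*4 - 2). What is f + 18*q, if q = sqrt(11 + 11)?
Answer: 20 + 18*sqrt(22) ≈ 104.43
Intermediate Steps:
f = 20 (f = -2*(-8 - 2) = -2*(-10) = 20)
q = sqrt(22) ≈ 4.6904
f + 18*q = 20 + 18*sqrt(22)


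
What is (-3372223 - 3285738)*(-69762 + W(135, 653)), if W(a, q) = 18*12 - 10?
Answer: 463101135316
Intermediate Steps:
W(a, q) = 206 (W(a, q) = 216 - 10 = 206)
(-3372223 - 3285738)*(-69762 + W(135, 653)) = (-3372223 - 3285738)*(-69762 + 206) = -6657961*(-69556) = 463101135316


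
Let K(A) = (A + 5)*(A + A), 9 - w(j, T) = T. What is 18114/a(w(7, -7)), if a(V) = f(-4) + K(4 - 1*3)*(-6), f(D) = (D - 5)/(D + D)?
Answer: -48304/189 ≈ -255.58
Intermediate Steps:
w(j, T) = 9 - T
f(D) = (-5 + D)/(2*D) (f(D) = (-5 + D)/((2*D)) = (-5 + D)*(1/(2*D)) = (-5 + D)/(2*D))
K(A) = 2*A*(5 + A) (K(A) = (5 + A)*(2*A) = 2*A*(5 + A))
a(V) = -567/8 (a(V) = (½)*(-5 - 4)/(-4) + (2*(4 - 1*3)*(5 + (4 - 1*3)))*(-6) = (½)*(-¼)*(-9) + (2*(4 - 3)*(5 + (4 - 3)))*(-6) = 9/8 + (2*1*(5 + 1))*(-6) = 9/8 + (2*1*6)*(-6) = 9/8 + 12*(-6) = 9/8 - 72 = -567/8)
18114/a(w(7, -7)) = 18114/(-567/8) = 18114*(-8/567) = -48304/189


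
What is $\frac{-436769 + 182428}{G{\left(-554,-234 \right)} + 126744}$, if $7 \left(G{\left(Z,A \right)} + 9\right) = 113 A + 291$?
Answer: $- \frac{1780387}{860994} \approx -2.0678$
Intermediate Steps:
$G{\left(Z,A \right)} = \frac{228}{7} + \frac{113 A}{7}$ ($G{\left(Z,A \right)} = -9 + \frac{113 A + 291}{7} = -9 + \frac{291 + 113 A}{7} = -9 + \left(\frac{291}{7} + \frac{113 A}{7}\right) = \frac{228}{7} + \frac{113 A}{7}$)
$\frac{-436769 + 182428}{G{\left(-554,-234 \right)} + 126744} = \frac{-436769 + 182428}{\left(\frac{228}{7} + \frac{113}{7} \left(-234\right)\right) + 126744} = - \frac{254341}{\left(\frac{228}{7} - \frac{26442}{7}\right) + 126744} = - \frac{254341}{- \frac{26214}{7} + 126744} = - \frac{254341}{\frac{860994}{7}} = \left(-254341\right) \frac{7}{860994} = - \frac{1780387}{860994}$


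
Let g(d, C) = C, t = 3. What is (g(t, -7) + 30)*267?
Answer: 6141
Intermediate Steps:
(g(t, -7) + 30)*267 = (-7 + 30)*267 = 23*267 = 6141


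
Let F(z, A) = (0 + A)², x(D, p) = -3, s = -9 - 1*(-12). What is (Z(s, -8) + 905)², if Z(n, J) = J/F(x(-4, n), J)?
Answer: 52403121/64 ≈ 8.1880e+5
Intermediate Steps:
s = 3 (s = -9 + 12 = 3)
F(z, A) = A²
Z(n, J) = 1/J (Z(n, J) = J/(J²) = J/J² = 1/J)
(Z(s, -8) + 905)² = (1/(-8) + 905)² = (-⅛ + 905)² = (7239/8)² = 52403121/64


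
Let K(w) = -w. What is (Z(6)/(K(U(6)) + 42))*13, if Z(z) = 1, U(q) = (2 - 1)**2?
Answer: 13/41 ≈ 0.31707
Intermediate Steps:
U(q) = 1 (U(q) = 1**2 = 1)
(Z(6)/(K(U(6)) + 42))*13 = (1/(-1*1 + 42))*13 = (1/(-1 + 42))*13 = (1/41)*13 = 13/41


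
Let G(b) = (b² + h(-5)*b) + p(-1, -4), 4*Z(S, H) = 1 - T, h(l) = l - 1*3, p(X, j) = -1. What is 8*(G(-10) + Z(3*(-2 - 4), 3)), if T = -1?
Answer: 1436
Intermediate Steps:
h(l) = -3 + l (h(l) = l - 3 = -3 + l)
Z(S, H) = ½ (Z(S, H) = (1 - 1*(-1))/4 = (1 + 1)/4 = (¼)*2 = ½)
G(b) = -1 + b² - 8*b (G(b) = (b² + (-3 - 5)*b) - 1 = (b² - 8*b) - 1 = -1 + b² - 8*b)
8*(G(-10) + Z(3*(-2 - 4), 3)) = 8*((-1 + (-10)² - 8*(-10)) + ½) = 8*((-1 + 100 + 80) + ½) = 8*(179 + ½) = 8*(359/2) = 1436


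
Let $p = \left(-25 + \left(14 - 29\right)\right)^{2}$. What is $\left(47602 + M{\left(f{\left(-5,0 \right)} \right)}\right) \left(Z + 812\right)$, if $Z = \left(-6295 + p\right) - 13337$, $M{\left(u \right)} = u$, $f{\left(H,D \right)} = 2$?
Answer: $-819740880$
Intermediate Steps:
$p = 1600$ ($p = \left(-25 - 15\right)^{2} = \left(-40\right)^{2} = 1600$)
$Z = -18032$ ($Z = \left(-6295 + 1600\right) - 13337 = -4695 - 13337 = -18032$)
$\left(47602 + M{\left(f{\left(-5,0 \right)} \right)}\right) \left(Z + 812\right) = \left(47602 + 2\right) \left(-18032 + 812\right) = 47604 \left(-17220\right) = -819740880$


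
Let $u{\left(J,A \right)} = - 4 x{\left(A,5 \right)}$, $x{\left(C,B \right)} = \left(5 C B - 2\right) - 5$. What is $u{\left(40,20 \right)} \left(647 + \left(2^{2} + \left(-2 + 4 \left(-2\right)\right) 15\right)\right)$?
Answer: $-987972$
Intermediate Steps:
$x{\left(C,B \right)} = -7 + 5 B C$ ($x{\left(C,B \right)} = \left(5 B C - 2\right) - 5 = \left(-2 + 5 B C\right) - 5 = -7 + 5 B C$)
$u{\left(J,A \right)} = 28 - 100 A$ ($u{\left(J,A \right)} = - 4 \left(-7 + 5 \cdot 5 A\right) = - 4 \left(-7 + 25 A\right) = 28 - 100 A$)
$u{\left(40,20 \right)} \left(647 + \left(2^{2} + \left(-2 + 4 \left(-2\right)\right) 15\right)\right) = \left(28 - 2000\right) \left(647 + \left(2^{2} + \left(-2 + 4 \left(-2\right)\right) 15\right)\right) = \left(28 - 2000\right) \left(647 + \left(4 + \left(-2 - 8\right) 15\right)\right) = - 1972 \left(647 + \left(4 - 150\right)\right) = - 1972 \left(647 - 146\right) = \left(-1972\right) 501 = -987972$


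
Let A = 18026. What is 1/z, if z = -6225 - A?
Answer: -1/24251 ≈ -4.1235e-5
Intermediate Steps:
z = -24251 (z = -6225 - 1*18026 = -6225 - 18026 = -24251)
1/z = 1/(-24251) = -1/24251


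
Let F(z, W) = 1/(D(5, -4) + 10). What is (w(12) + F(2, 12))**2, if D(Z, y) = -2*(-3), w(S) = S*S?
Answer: 5313025/256 ≈ 20754.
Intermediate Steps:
w(S) = S**2
D(Z, y) = 6
F(z, W) = 1/16 (F(z, W) = 1/(6 + 10) = 1/16)
(w(12) + F(2, 12))**2 = (12**2 + 1/16)**2 = (144 + 1/16)**2 = (2305/16)**2 = 5313025/256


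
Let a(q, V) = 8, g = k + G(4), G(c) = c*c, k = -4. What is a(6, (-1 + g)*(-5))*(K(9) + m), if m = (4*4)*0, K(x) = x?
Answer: 72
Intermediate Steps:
G(c) = c**2
g = 12 (g = -4 + 4**2 = -4 + 16 = 12)
m = 0 (m = 16*0 = 0)
a(6, (-1 + g)*(-5))*(K(9) + m) = 8*(9 + 0) = 8*9 = 72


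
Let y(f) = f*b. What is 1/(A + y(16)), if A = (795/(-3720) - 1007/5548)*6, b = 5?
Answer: 9052/702695 ≈ 0.012882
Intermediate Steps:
y(f) = 5*f (y(f) = f*5 = 5*f)
A = -21465/9052 (A = (795*(-1/3720) - 1007*1/5548)*6 = (-53/248 - 53/292)*6 = -7155/18104*6 = -21465/9052 ≈ -2.3713)
1/(A + y(16)) = 1/(-21465/9052 + 5*16) = 1/(-21465/9052 + 80) = 1/(702695/9052) = 9052/702695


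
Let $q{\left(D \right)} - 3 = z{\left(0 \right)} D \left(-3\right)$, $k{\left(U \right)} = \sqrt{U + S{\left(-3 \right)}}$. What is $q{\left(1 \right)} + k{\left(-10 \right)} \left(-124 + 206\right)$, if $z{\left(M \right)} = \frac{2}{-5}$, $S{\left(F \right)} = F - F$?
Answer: $\frac{21}{5} + 82 i \sqrt{10} \approx 4.2 + 259.31 i$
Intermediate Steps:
$S{\left(F \right)} = 0$
$z{\left(M \right)} = - \frac{2}{5}$ ($z{\left(M \right)} = 2 \left(- \frac{1}{5}\right) = - \frac{2}{5}$)
$k{\left(U \right)} = \sqrt{U}$ ($k{\left(U \right)} = \sqrt{U + 0} = \sqrt{U}$)
$q{\left(D \right)} = 3 + \frac{6 D}{5}$ ($q{\left(D \right)} = 3 + - \frac{2 D}{5} \left(-3\right) = 3 + \frac{6 D}{5}$)
$q{\left(1 \right)} + k{\left(-10 \right)} \left(-124 + 206\right) = \left(3 + \frac{6}{5} \cdot 1\right) + \sqrt{-10} \left(-124 + 206\right) = \left(3 + \frac{6}{5}\right) + i \sqrt{10} \cdot 82 = \frac{21}{5} + 82 i \sqrt{10}$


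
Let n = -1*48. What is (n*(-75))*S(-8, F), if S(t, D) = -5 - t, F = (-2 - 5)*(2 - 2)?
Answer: 10800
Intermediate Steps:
n = -48
F = 0 (F = -7*0 = 0)
(n*(-75))*S(-8, F) = (-48*(-75))*(-5 - 1*(-8)) = 3600*(-5 + 8) = 3600*3 = 10800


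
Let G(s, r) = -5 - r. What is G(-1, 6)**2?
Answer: 121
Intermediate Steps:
G(-1, 6)**2 = (-5 - 1*6)**2 = (-5 - 6)**2 = (-11)**2 = 121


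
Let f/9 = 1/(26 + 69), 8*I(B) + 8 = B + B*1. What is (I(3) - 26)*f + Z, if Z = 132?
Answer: 9843/76 ≈ 129.51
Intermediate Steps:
I(B) = -1 + B/4 (I(B) = -1 + (B + B*1)/8 = -1 + (B + B)/8 = -1 + (2*B)/8 = -1 + B/4)
f = 9/95 (f = 9/(26 + 69) = 9/95 ≈ 0.094737)
(I(3) - 26)*f + Z = ((-1 + (1/4)*3) - 26)*(9/95) + 132 = ((-1 + 3/4) - 26)*(9/95) + 132 = (-1/4 - 26)*(9/95) + 132 = -105/4*9/95 + 132 = -189/76 + 132 = 9843/76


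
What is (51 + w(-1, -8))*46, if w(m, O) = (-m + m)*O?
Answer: 2346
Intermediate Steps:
w(m, O) = 0 (w(m, O) = 0*O = 0)
(51 + w(-1, -8))*46 = (51 + 0)*46 = 51*46 = 2346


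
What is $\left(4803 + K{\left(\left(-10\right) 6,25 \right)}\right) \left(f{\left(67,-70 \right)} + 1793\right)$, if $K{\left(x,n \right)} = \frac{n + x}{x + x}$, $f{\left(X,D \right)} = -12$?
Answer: $\frac{205311899}{24} \approx 8.5547 \cdot 10^{6}$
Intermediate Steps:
$K{\left(x,n \right)} = \frac{n + x}{2 x}$
$\left(4803 + K{\left(\left(-10\right) 6,25 \right)}\right) \left(f{\left(67,-70 \right)} + 1793\right) = \left(4803 + \frac{25 - 60}{2 \left(\left(-10\right) 6\right)}\right) \left(-12 + 1793\right) = \left(4803 + \frac{25 - 60}{2 \left(-60\right)}\right) 1781 = \left(4803 + \frac{1}{2} \left(- \frac{1}{60}\right) \left(-35\right)\right) 1781 = \left(4803 + \frac{7}{24}\right) 1781 = \frac{115279}{24} \cdot 1781 = \frac{205311899}{24}$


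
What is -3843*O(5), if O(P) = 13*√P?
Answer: -49959*√5 ≈ -1.1171e+5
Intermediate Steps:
-3843*O(5) = -49959*√5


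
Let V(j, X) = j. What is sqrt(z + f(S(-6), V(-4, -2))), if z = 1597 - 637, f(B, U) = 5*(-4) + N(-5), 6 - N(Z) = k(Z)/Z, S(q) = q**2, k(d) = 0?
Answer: sqrt(946) ≈ 30.757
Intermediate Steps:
N(Z) = 6 (N(Z) = 6 - 0/Z = 6 - 1*0 = 6 + 0 = 6)
f(B, U) = -14 (f(B, U) = 5*(-4) + 6 = -20 + 6 = -14)
z = 960
sqrt(z + f(S(-6), V(-4, -2))) = sqrt(960 - 14) = sqrt(946)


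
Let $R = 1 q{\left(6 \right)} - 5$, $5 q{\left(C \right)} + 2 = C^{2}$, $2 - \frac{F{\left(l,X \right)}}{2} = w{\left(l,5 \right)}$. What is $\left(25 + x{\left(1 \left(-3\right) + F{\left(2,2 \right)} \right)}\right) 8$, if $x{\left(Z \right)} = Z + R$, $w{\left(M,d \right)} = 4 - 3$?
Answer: $\frac{1032}{5} \approx 206.4$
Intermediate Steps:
$w{\left(M,d \right)} = 1$ ($w{\left(M,d \right)} = 4 - 3 = 1$)
$F{\left(l,X \right)} = 2$ ($F{\left(l,X \right)} = 4 - 2 = 2$)
$q{\left(C \right)} = - \frac{2}{5} + \frac{C^{2}}{5}$
$R = \frac{9}{5}$ ($R = 1 \left(- \frac{2}{5} + \frac{6^{2}}{5}\right) - 5 = 1 \left(- \frac{2}{5} + \frac{1}{5} \cdot 36\right) - 5 = 1 \left(- \frac{2}{5} + \frac{36}{5}\right) - 5 = 1 \cdot \frac{34}{5} - 5 = \frac{34}{5} - 5 = \frac{9}{5} \approx 1.8$)
$x{\left(Z \right)} = \frac{9}{5} + Z$ ($x{\left(Z \right)} = Z + \frac{9}{5} = \frac{9}{5} + Z$)
$\left(25 + x{\left(1 \left(-3\right) + F{\left(2,2 \right)} \right)}\right) 8 = \left(25 + \left(\frac{9}{5} + \left(1 \left(-3\right) + 2\right)\right)\right) 8 = \left(25 + \left(\frac{9}{5} + \left(-3 + 2\right)\right)\right) 8 = \left(25 + \left(\frac{9}{5} - 1\right)\right) 8 = \left(25 + \frac{4}{5}\right) 8 = \frac{129}{5} \cdot 8 = \frac{1032}{5}$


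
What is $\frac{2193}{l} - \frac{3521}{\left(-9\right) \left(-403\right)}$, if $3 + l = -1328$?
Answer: $- \frac{12640462}{4827537} \approx -2.6184$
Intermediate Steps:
$l = -1331$ ($l = -3 - 1328 = -1331$)
$\frac{2193}{l} - \frac{3521}{\left(-9\right) \left(-403\right)} = \frac{2193}{-1331} - \frac{3521}{\left(-9\right) \left(-403\right)} = 2193 \left(- \frac{1}{1331}\right) - \frac{3521}{3627} = - \frac{2193}{1331} - \frac{3521}{3627} = - \frac{12640462}{4827537}$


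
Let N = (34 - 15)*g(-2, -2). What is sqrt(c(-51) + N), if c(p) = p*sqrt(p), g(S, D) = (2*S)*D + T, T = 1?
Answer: sqrt(171 - 51*I*sqrt(51)) ≈ 16.932 - 10.755*I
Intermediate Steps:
g(S, D) = 1 + 2*D*S (g(S, D) = (2*S)*D + 1 = 2*D*S + 1 = 1 + 2*D*S)
N = 171 (N = (34 - 15)*(1 + 2*(-2)*(-2)) = 19*(1 + 8) = 19*9 = 171)
c(p) = p**(3/2)
sqrt(c(-51) + N) = sqrt((-51)**(3/2) + 171) = sqrt(-51*I*sqrt(51) + 171) = sqrt(171 - 51*I*sqrt(51))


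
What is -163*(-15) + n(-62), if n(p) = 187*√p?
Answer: 2445 + 187*I*√62 ≈ 2445.0 + 1472.4*I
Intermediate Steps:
-163*(-15) + n(-62) = -163*(-15) + 187*√(-62) = 2445 + 187*(I*√62) = 2445 + 187*I*√62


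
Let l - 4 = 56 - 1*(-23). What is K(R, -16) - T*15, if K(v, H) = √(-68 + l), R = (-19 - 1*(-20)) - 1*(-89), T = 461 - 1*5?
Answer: -6840 + √15 ≈ -6836.1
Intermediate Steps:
T = 456 (T = 461 - 5 = 456)
l = 83 (l = 4 + (56 - 1*(-23)) = 4 + (56 + 23) = 4 + 79 = 83)
R = 90 (R = (-19 + 20) + 89 = 1 + 89 = 90)
K(v, H) = √15 (K(v, H) = √(-68 + 83) = √15)
K(R, -16) - T*15 = √15 - 456*15 = √15 - 1*6840 = √15 - 6840 = -6840 + √15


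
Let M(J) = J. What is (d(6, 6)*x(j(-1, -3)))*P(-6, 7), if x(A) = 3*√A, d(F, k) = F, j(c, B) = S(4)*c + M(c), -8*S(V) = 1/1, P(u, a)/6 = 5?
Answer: 135*I*√14 ≈ 505.12*I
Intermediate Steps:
P(u, a) = 30 (P(u, a) = 6*5 = 30)
S(V) = -⅛ (S(V) = -⅛/1 = -⅛*1 = -⅛)
j(c, B) = 7*c/8 (j(c, B) = -c/8 + c = 7*c/8)
(d(6, 6)*x(j(-1, -3)))*P(-6, 7) = (6*(3*√((7/8)*(-1))))*30 = (6*(3*√(-7/8)))*30 = (6*(3*(I*√14/4)))*30 = (6*(3*I*√14/4))*30 = (9*I*√14/2)*30 = 135*I*√14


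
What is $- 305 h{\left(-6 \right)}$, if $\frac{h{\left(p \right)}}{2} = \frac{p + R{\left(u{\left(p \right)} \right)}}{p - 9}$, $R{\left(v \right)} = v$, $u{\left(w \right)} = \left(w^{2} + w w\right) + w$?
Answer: $2440$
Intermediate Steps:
$u{\left(w \right)} = w + 2 w^{2}$ ($u{\left(w \right)} = \left(w^{2} + w^{2}\right) + w = 2 w^{2} + w = w + 2 w^{2}$)
$h{\left(p \right)} = \frac{2 \left(p + p \left(1 + 2 p\right)\right)}{-9 + p}$ ($h{\left(p \right)} = 2 \frac{p + p \left(1 + 2 p\right)}{p - 9} = 2 \frac{p + p \left(1 + 2 p\right)}{-9 + p} = \frac{2 \left(p + p \left(1 + 2 p\right)\right)}{-9 + p}$)
$- 305 h{\left(-6 \right)} = - 305 \cdot 4 \left(-6\right) \frac{1}{-9 - 6} \left(1 - 6\right) = - 305 \cdot 4 \left(-6\right) \frac{1}{-15} \left(-5\right) = - 305 \cdot 4 \left(-6\right) \left(- \frac{1}{15}\right) \left(-5\right) = \left(-305\right) \left(-8\right) = 2440$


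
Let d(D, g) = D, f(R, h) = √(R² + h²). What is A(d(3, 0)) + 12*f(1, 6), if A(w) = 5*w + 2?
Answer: 17 + 12*√37 ≈ 89.993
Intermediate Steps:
A(w) = 2 + 5*w
A(d(3, 0)) + 12*f(1, 6) = (2 + 5*3) + 12*√(1² + 6²) = (2 + 15) + 12*√(1 + 36) = 17 + 12*√37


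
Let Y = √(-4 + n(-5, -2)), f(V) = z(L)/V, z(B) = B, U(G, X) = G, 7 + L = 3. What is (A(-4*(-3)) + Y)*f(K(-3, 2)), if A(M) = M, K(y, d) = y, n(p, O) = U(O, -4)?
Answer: 16 + 4*I*√6/3 ≈ 16.0 + 3.266*I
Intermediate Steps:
L = -4 (L = -7 + 3 = -4)
n(p, O) = O
f(V) = -4/V
Y = I*√6 (Y = √(-4 - 2) = √(-6) = I*√6 ≈ 2.4495*I)
(A(-4*(-3)) + Y)*f(K(-3, 2)) = (-4*(-3) + I*√6)*(-4/(-3)) = (12 + I*√6)*(-4*(-⅓)) = (12 + I*√6)*(4/3) = 16 + 4*I*√6/3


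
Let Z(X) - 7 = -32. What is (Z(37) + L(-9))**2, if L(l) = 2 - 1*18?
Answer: 1681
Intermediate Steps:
Z(X) = -25 (Z(X) = 7 - 32 = -25)
L(l) = -16 (L(l) = 2 - 18 = -16)
(Z(37) + L(-9))**2 = (-25 - 16)**2 = (-41)**2 = 1681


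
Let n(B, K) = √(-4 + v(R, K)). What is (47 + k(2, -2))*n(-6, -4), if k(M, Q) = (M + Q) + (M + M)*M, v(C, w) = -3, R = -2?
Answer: 55*I*√7 ≈ 145.52*I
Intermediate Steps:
k(M, Q) = M + Q + 2*M² (k(M, Q) = (M + Q) + (2*M)*M = (M + Q) + 2*M² = M + Q + 2*M²)
n(B, K) = I*√7 (n(B, K) = √(-4 - 3) = √(-7) = I*√7)
(47 + k(2, -2))*n(-6, -4) = (47 + (2 - 2 + 2*2²))*(I*√7) = (47 + (2 - 2 + 2*4))*(I*√7) = (47 + (2 - 2 + 8))*(I*√7) = (47 + 8)*(I*√7) = 55*(I*√7) = 55*I*√7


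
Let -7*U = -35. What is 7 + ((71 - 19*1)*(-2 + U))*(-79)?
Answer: -12317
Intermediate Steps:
U = 5 (U = -1/7*(-35) = 5)
7 + ((71 - 19*1)*(-2 + U))*(-79) = 7 + ((71 - 19*1)*(-2 + 5))*(-79) = 7 + ((71 - 19)*3)*(-79) = 7 + (52*3)*(-79) = 7 + 156*(-79) = 7 - 12324 = -12317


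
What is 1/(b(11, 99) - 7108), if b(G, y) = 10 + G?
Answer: -1/7087 ≈ -0.00014110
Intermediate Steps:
1/(b(11, 99) - 7108) = 1/((10 + 11) - 7108) = 1/(21 - 7108) = 1/(-7087) = -1/7087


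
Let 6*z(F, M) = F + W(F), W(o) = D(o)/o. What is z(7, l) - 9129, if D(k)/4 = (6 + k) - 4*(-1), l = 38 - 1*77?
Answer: -127767/14 ≈ -9126.2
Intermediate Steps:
l = -39 (l = 38 - 77 = -39)
D(k) = 40 + 4*k (D(k) = 4*((6 + k) - 4*(-1)) = 4*((6 + k) + 4) = 4*(10 + k) = 40 + 4*k)
W(o) = (40 + 4*o)/o
z(F, M) = 2/3 + F/6 + 20/(3*F) (z(F, M) = (F + (4 + 40/F))/6 = (4 + F + 40/F)/6 = 2/3 + F/6 + 20/(3*F))
z(7, l) - 9129 = (1/6)*(40 + 7**2 + 4*7)/7 - 9129 = (1/6)*(1/7)*(40 + 49 + 28) - 9129 = (1/6)*(1/7)*117 - 9129 = 39/14 - 9129 = -127767/14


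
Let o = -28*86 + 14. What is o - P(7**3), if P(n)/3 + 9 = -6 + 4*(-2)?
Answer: -2325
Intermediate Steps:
o = -2394 (o = -2408 + 14 = -2394)
P(n) = -69 (P(n) = -27 + 3*(-6 + 4*(-2)) = -27 + 3*(-6 - 8) = -27 + 3*(-14) = -27 - 42 = -69)
o - P(7**3) = -2394 - 1*(-69) = -2394 + 69 = -2325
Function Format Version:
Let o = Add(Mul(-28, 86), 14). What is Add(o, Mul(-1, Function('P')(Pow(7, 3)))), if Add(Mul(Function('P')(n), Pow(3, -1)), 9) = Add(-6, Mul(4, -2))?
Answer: -2325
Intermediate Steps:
o = -2394 (o = Add(-2408, 14) = -2394)
Function('P')(n) = -69 (Function('P')(n) = Add(-27, Mul(3, Add(-6, Mul(4, -2)))) = Add(-27, Mul(3, Add(-6, -8))) = Add(-27, Mul(3, -14)) = Add(-27, -42) = -69)
Add(o, Mul(-1, Function('P')(Pow(7, 3)))) = Add(-2394, Mul(-1, -69)) = Add(-2394, 69) = -2325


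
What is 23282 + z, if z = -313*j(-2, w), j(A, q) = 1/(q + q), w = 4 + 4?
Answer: 372199/16 ≈ 23262.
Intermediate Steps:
w = 8
j(A, q) = 1/(2*q)
z = -313/16 (z = -313/(2*8) = -313*1/16 = -313/16 ≈ -19.563)
23282 + z = 23282 - 313/16 = 372199/16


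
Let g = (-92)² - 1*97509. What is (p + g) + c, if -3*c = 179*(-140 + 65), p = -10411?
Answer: -94981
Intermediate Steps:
g = -89045 (g = 8464 - 97509 = -89045)
c = 4475 (c = -179*(-140 + 65)/3 = -179*(-75)/3 = -⅓*(-13425) = 4475)
(p + g) + c = (-10411 - 89045) + 4475 = -99456 + 4475 = -94981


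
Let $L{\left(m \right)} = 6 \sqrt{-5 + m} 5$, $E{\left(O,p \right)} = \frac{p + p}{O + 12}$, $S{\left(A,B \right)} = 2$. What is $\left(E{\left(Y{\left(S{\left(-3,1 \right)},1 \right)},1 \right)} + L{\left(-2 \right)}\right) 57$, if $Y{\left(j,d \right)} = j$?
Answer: $\frac{57}{7} + 1710 i \sqrt{7} \approx 8.1429 + 4524.2 i$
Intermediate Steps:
$E{\left(O,p \right)} = \frac{2 p}{12 + O}$
$L{\left(m \right)} = 30 \sqrt{-5 + m}$
$\left(E{\left(Y{\left(S{\left(-3,1 \right)},1 \right)},1 \right)} + L{\left(-2 \right)}\right) 57 = \left(2 \cdot 1 \frac{1}{12 + 2} + 30 \sqrt{-5 - 2}\right) 57 = \left(2 \cdot 1 \cdot \frac{1}{14} + 30 \sqrt{-7}\right) 57 = \left(2 \cdot 1 \cdot \frac{1}{14} + 30 i \sqrt{7}\right) 57 = \left(\frac{1}{7} + 30 i \sqrt{7}\right) 57 = \frac{57}{7} + 1710 i \sqrt{7}$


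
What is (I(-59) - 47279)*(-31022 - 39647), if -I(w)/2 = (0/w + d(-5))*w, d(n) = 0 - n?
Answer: 3299464941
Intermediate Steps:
d(n) = -n
I(w) = -10*w (I(w) = -2*(0/w - 1*(-5))*w = -2*(0 + 5)*w = -10*w)
(I(-59) - 47279)*(-31022 - 39647) = (-10*(-59) - 47279)*(-31022 - 39647) = (590 - 47279)*(-70669) = -46689*(-70669) = 3299464941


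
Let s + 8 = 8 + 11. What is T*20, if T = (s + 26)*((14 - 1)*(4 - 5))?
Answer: -9620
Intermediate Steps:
s = 11 (s = -8 + (8 + 11) = -8 + 19 = 11)
T = -481 (T = (11 + 26)*((14 - 1)*(4 - 5)) = 37*(13*(-1)) = 37*(-13) = -481)
T*20 = -481*20 = -9620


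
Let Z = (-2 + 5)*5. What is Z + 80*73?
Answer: 5855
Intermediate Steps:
Z = 15 (Z = 3*5 = 15)
Z + 80*73 = 15 + 80*73 = 15 + 5840 = 5855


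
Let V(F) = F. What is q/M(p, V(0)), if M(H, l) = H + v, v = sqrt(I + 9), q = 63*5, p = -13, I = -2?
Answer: -455/18 - 35*sqrt(7)/18 ≈ -30.422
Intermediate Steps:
q = 315
v = sqrt(7) (v = sqrt(-2 + 9) = sqrt(7) ≈ 2.6458)
M(H, l) = H + sqrt(7)
q/M(p, V(0)) = 315/(-13 + sqrt(7))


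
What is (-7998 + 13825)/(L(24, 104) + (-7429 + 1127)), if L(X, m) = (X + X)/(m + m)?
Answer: -75751/81923 ≈ -0.92466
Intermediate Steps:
L(X, m) = X/m (L(X, m) = (2*X)/((2*m)) = (2*X)*(1/(2*m)) = X/m)
(-7998 + 13825)/(L(24, 104) + (-7429 + 1127)) = (-7998 + 13825)/(24/104 + (-7429 + 1127)) = 5827/(24*(1/104) - 6302) = 5827/(3/13 - 6302) = 5827/(-81923/13) = 5827*(-13/81923) = -75751/81923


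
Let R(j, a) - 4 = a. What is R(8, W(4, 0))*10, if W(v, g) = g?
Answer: 40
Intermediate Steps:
R(j, a) = 4 + a
R(8, W(4, 0))*10 = (4 + 0)*10 = 4*10 = 40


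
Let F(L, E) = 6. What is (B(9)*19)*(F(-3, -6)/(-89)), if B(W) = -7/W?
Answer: 266/267 ≈ 0.99625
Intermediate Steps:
(B(9)*19)*(F(-3, -6)/(-89)) = (-7/9*19)*(6/(-89)) = (-7*1/9*19)*(6*(-1/89)) = -7/9*19*(-6/89) = -133/9*(-6/89) = 266/267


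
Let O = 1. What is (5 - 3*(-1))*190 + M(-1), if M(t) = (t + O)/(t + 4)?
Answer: 1520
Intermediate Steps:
M(t) = (1 + t)/(4 + t) (M(t) = (t + 1)/(t + 4) = (1 + t)/(4 + t))
(5 - 3*(-1))*190 + M(-1) = (5 - 3*(-1))*190 + (1 - 1)/(4 - 1) = (5 + 3)*190 + 0/3 = 8*190 + (⅓)*0 = 1520 + 0 = 1520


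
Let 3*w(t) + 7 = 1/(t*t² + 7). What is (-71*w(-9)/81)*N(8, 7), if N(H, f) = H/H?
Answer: 119635/58482 ≈ 2.0457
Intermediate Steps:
N(H, f) = 1
w(t) = -7/3 + 1/(3*(7 + t³)) (w(t) = -7/3 + 1/(3*(t*t² + 7)) = -7/3 + 1/(3*(t³ + 7)) = -7/3 + 1/(3*(7 + t³)))
(-71*w(-9)/81)*N(8, 7) = -71*(-48 - 7*(-9)³)/(3*(7 + (-9)³))/81*1 = -71*(-48 - 7*(-729))/(3*(7 - 729))/81*1 = -71*(⅓)*(-48 + 5103)/(-722)/81*1 = -71*(⅓)*(-1/722)*5055/81*1 = -(-119635)/(722*81)*1 = -71*(-1685/58482)*1 = (119635/58482)*1 = 119635/58482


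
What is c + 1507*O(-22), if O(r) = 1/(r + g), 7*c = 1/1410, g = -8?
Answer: -247901/4935 ≈ -50.233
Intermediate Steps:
c = 1/9870 (c = (1/7)/1410 = (1/7)*(1/1410) = 1/9870 ≈ 0.00010132)
O(r) = 1/(-8 + r) (O(r) = 1/(r - 8) = 1/(-8 + r))
c + 1507*O(-22) = 1/9870 + 1507/(-8 - 22) = 1/9870 + 1507/(-30) = 1/9870 + 1507*(-1/30) = 1/9870 - 1507/30 = -247901/4935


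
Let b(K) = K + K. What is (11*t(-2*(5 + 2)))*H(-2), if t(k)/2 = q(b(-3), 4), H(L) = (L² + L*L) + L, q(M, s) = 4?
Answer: 528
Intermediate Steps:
b(K) = 2*K
H(L) = L + 2*L² (H(L) = (L² + L²) + L = 2*L² + L = L + 2*L²)
t(k) = 8 (t(k) = 2*4 = 8)
(11*t(-2*(5 + 2)))*H(-2) = (11*8)*(-2*(1 + 2*(-2))) = 88*(-2*(1 - 4)) = 88*(-2*(-3)) = 88*6 = 528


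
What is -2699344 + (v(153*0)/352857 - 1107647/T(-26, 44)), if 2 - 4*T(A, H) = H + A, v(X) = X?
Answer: -9689729/4 ≈ -2.4224e+6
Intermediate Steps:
T(A, H) = 1/2 - A/4 - H/4 (T(A, H) = 1/2 - (H + A)/4 = 1/2 - (A + H)/4 = 1/2 + (-A/4 - H/4) = 1/2 - A/4 - H/4)
-2699344 + (v(153*0)/352857 - 1107647/T(-26, 44)) = -2699344 + ((153*0)/352857 - 1107647/(1/2 - 1/4*(-26) - 1/4*44)) = -2699344 + (0*(1/352857) - 1107647/(1/2 + 13/2 - 11)) = -2699344 + (0 - 1107647/(-4)) = -2699344 + (0 - 1107647*(-1/4)) = -2699344 + (0 + 1107647/4) = -2699344 + 1107647/4 = -9689729/4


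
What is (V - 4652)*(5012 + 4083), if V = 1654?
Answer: -27266810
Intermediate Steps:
(V - 4652)*(5012 + 4083) = (1654 - 4652)*(5012 + 4083) = -2998*9095 = -27266810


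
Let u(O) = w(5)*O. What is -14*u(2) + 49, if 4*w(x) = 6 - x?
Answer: 42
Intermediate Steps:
w(x) = 3/2 - x/4 (w(x) = (6 - x)/4 = 3/2 - x/4)
u(O) = O/4 (u(O) = (3/2 - ¼*5)*O = (3/2 - 5/4)*O = O/4)
-14*u(2) + 49 = -7*2/2 + 49 = -14*½ + 49 = -7 + 49 = 42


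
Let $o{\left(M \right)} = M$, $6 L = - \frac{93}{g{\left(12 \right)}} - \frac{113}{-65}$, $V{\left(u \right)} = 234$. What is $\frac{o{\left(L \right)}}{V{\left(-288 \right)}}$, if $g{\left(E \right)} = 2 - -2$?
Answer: $- \frac{5593}{365040} \approx -0.015322$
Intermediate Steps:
$g{\left(E \right)} = 4$ ($g{\left(E \right)} = 2 + 2 = 4$)
$L = - \frac{5593}{1560}$ ($L = \frac{- \frac{93}{4} - \frac{113}{-65}}{6} = \frac{\left(-93\right) \frac{1}{4} - - \frac{113}{65}}{6} = \frac{- \frac{93}{4} + \frac{113}{65}}{6} = \frac{1}{6} \left(- \frac{5593}{260}\right) = - \frac{5593}{1560} \approx -3.5853$)
$\frac{o{\left(L \right)}}{V{\left(-288 \right)}} = - \frac{5593}{1560 \cdot 234} = \left(- \frac{5593}{1560}\right) \frac{1}{234} = - \frac{5593}{365040}$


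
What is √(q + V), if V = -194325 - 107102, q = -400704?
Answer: I*√702131 ≈ 837.93*I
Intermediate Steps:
V = -301427
√(q + V) = √(-400704 - 301427) = √(-702131) = I*√702131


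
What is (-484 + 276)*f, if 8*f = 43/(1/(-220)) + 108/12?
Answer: 245726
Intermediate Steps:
f = -9451/8 (f = (43/(1/(-220)) + 108/12)/8 = (43/(-1/220) + 108*(1/12))/8 = (43*(-220) + 9)/8 = (-9460 + 9)/8 = (⅛)*(-9451) = -9451/8 ≈ -1181.4)
(-484 + 276)*f = (-484 + 276)*(-9451/8) = -208*(-9451/8) = 245726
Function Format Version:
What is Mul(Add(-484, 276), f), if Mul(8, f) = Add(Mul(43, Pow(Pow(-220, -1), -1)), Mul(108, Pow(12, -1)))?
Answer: 245726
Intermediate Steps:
f = Rational(-9451, 8) (f = Mul(Rational(1, 8), Add(Mul(43, Pow(Pow(-220, -1), -1)), Mul(108, Pow(12, -1)))) = Mul(Rational(1, 8), Add(Mul(43, Pow(Rational(-1, 220), -1)), Mul(108, Rational(1, 12)))) = Mul(Rational(1, 8), Add(Mul(43, -220), 9)) = Mul(Rational(1, 8), Add(-9460, 9)) = Mul(Rational(1, 8), -9451) = Rational(-9451, 8) ≈ -1181.4)
Mul(Add(-484, 276), f) = Mul(Add(-484, 276), Rational(-9451, 8)) = Mul(-208, Rational(-9451, 8)) = 245726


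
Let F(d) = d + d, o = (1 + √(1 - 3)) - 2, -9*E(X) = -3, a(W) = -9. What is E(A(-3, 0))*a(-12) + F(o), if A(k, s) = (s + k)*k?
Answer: -5 + 2*I*√2 ≈ -5.0 + 2.8284*I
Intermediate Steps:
A(k, s) = k*(k + s) (A(k, s) = (k + s)*k = k*(k + s))
E(X) = ⅓ (E(X) = -⅑*(-3) = ⅓)
o = -1 + I*√2 (o = (1 + √(-2)) - 2 = (1 + I*√2) - 2 = -1 + I*√2 ≈ -1.0 + 1.4142*I)
F(d) = 2*d
E(A(-3, 0))*a(-12) + F(o) = (⅓)*(-9) + 2*(-1 + I*√2) = -3 + (-2 + 2*I*√2) = -5 + 2*I*√2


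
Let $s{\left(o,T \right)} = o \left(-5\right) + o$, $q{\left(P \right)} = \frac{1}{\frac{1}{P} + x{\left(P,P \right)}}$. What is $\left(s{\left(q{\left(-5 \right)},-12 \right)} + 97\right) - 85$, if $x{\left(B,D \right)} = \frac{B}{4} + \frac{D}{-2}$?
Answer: $\frac{172}{21} \approx 8.1905$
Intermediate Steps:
$x{\left(B,D \right)} = - \frac{D}{2} + \frac{B}{4}$ ($x{\left(B,D \right)} = B \frac{1}{4} + D \left(- \frac{1}{2}\right) = \frac{B}{4} - \frac{D}{2} = - \frac{D}{2} + \frac{B}{4}$)
$q{\left(P \right)} = \frac{1}{\frac{1}{P} - \frac{P}{4}}$ ($q{\left(P \right)} = \frac{1}{\frac{1}{P} + \left(- \frac{P}{2} + \frac{P}{4}\right)} = \frac{1}{\frac{1}{P} - \frac{P}{4}}$)
$s{\left(o,T \right)} = - 4 o$ ($s{\left(o,T \right)} = - 5 o + o = - 4 o$)
$\left(s{\left(q{\left(-5 \right)},-12 \right)} + 97\right) - 85 = \left(- 4 \cdot 4 \left(-5\right) \frac{1}{4 - \left(-5\right)^{2}} + 97\right) - 85 = \left(- 4 \cdot 4 \left(-5\right) \frac{1}{4 - 25} + 97\right) - 85 = \left(- 4 \cdot 4 \left(-5\right) \frac{1}{-21} + 97\right) - 85 = \left(- 4 \cdot 4 \left(-5\right) \left(- \frac{1}{21}\right) + 97\right) - 85 = \left(\left(-4\right) \frac{20}{21} + 97\right) - 85 = \left(- \frac{80}{21} + 97\right) - 85 = \frac{1957}{21} - 85 = \frac{172}{21}$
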